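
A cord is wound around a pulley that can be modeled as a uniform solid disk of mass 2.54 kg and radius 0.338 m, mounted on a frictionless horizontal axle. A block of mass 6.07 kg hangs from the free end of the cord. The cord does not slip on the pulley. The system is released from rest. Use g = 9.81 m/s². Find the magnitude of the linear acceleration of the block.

I = ½MR² = (1/2)(2.54)(0.338)² = 0.1451 kg·m².
Block: mg − T = ma. Pulley: TR = Iα. No-slip: a = αR, so T = (I/R²)a = 1.270·a.
Then mg = (m + 1.270)a, so a = (6.07)(9.81)/(6.07 + 1.270) = 8.113 m/s².

a ≈ 8.11 m/s²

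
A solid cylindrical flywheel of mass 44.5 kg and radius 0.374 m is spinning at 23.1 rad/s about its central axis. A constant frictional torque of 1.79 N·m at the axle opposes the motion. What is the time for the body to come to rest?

t ≈ 40.2 s

I = ½MR² = (1/2)(44.5)(0.374)² = 3.112 kg·m².
The net torque has magnitude 1.79 N·m, opposing ω.
|α| = τ/I = 1.790/3.112 = 0.5751 rad/s² (deceleration).
0 = ω₀ − |α|t ⇒ t = ω₀/|α| = 23.1/0.5751 = 40.16 s.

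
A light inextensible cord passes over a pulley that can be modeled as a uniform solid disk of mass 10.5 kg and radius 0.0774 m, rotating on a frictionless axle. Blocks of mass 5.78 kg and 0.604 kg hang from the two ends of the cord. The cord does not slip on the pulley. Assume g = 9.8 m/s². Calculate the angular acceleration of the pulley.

α ≈ 56.3 rad/s²

I = ½MR² = (1/2)(10.5)(0.0774)² = 0.03145 kg·m².
Heavier block: m₁g − T₁ = m₁a. Lighter block: T₂ − m₂g = m₂a.
Pulley: (T₁ − T₂)R = Iα = I(a/R), so T₁ − T₂ = (I/R²)a = (1/2)M_p a = 5.250·a.
Adding the three: (m₁ − m₂)g = (m₁ + m₂ + 5.250)a, so a = (5.78 − 0.604)(9.8)/(5.78 + 0.604 + 5.250) = 4.360 m/s².
α = a/R = 4.360/0.0774 = 56.33 rad/s².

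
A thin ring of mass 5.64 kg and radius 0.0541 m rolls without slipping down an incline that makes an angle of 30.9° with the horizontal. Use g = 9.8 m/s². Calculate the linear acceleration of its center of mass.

Translation along the incline: Mg sinθ − f = Ma.
Rotation about the center: fR = Iα with I = MR². No-slip gives a = αR, so f = (I/R²)a = M a.
Substituting: Mg sinθ = (1 + 1.000)Ma, so a = g sinθ/(1 + 1.000) = (9.8) sin 30.9° / 2.000 = 2.516 m/s².

a ≈ 2.52 m/s²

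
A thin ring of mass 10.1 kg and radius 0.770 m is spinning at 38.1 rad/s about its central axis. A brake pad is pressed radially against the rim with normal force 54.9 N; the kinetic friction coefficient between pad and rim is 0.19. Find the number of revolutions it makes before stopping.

≈ 86.1 revolutions

I = MR² = (10.1)(0.770)² = 5.988 kg·m².
Friction force f = μN = (0.19)(54.9) = 10.43 N at the rim; torque magnitude τ = fR = 8.032 N·m, opposing ω.
|α| = τ/I = 8.032/5.988 = 1.341 rad/s² (deceleration).
ω² = ω₀² − 2|α|θ with ω = 0 ⇒ θ = ω₀²/(2|α|) = 541.1 rad = 86.12 rev.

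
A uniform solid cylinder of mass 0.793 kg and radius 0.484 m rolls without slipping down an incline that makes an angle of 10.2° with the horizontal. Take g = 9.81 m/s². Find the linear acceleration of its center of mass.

a ≈ 1.16 m/s²

Translation along the incline: Mg sinθ − f = Ma.
Rotation about the center: fR = Iα with I = ½MR². No-slip gives a = αR, so f = (I/R²)a = (1/2)M a.
Substituting: Mg sinθ = (1 + 0.5000)Ma, so a = g sinθ/(1 + 0.5000) = (9.81) sin 10.2° / 1.500 = 1.158 m/s².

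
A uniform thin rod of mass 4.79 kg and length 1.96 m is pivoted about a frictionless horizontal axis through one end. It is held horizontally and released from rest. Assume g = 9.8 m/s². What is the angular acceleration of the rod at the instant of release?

α ≈ 7.50 rad/s²

About the pivot, I = (1/3)ML² = (1/3)(4.79)(1.96)² = 6.134 kg·m².
The weight acts at the center, a distance L/2 = 0.9800 m from the pivot; τ = Mg(L/2) = 46.00 N·m.
α = τ/I = 46.00/6.134 = 7.500 rad/s².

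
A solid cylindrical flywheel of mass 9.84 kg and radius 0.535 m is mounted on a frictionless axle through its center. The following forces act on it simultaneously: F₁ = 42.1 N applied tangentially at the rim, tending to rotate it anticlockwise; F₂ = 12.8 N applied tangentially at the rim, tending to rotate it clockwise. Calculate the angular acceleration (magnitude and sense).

α ≈ 11.1 rad/s², anticlockwise

I = ½MR² = (1/2)(9.84)(0.535)² = 1.408 kg·m².
Taking anticlockwise as positive: τ₁ = +(42.1)(0.535) = +22.52 N·m; τ₂ = −(12.8)(0.535) = −6.848 N·m.
Net torque τ = 15.68 N·m.
α = τ/I = 15.68/1.408 = 11.13 rad/s².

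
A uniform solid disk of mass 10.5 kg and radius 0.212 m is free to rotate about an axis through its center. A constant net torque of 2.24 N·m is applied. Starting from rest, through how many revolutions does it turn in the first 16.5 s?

I = ½MR² = (1/2)(10.5)(0.212)² = 0.2360 kg·m².
α = τ/I = 2.24/0.2360 = 9.493 rad/s².
θ = ½αt² = ½(9.493)(16.5)² = 1292 rad.
Revolutions = θ/(2π) = 205.7.

≈ 206 revolutions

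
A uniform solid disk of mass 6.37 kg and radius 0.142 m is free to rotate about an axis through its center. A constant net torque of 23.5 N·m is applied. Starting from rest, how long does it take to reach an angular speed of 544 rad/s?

I = ½MR² = (1/2)(6.37)(0.142)² = 0.06422 kg·m².
α = τ/I = 23.5/0.06422 = 365.9 rad/s².
ω = αt ⇒ t = ω/α = 544/365.9 = 1.487 s.

t ≈ 1.49 s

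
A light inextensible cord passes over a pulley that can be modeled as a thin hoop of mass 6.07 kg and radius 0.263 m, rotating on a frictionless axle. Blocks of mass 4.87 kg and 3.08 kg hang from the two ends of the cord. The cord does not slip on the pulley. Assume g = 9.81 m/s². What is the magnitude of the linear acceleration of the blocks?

I = MR² = (6.07)(0.263)² = 0.4199 kg·m².
Heavier block: m₁g − T₁ = m₁a. Lighter block: T₂ − m₂g = m₂a.
Pulley: (T₁ − T₂)R = Iα = I(a/R), so T₁ − T₂ = (I/R²)a = 1·M_p a = 6.070·a.
Adding the three: (m₁ − m₂)g = (m₁ + m₂ + 6.070)a, so a = (4.87 − 3.08)(9.81)/(4.87 + 3.08 + 6.070) = 1.252 m/s².

a ≈ 1.25 m/s²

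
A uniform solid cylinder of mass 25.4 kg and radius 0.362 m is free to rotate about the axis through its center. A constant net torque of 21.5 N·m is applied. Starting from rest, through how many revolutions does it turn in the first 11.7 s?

≈ 141 revolutions

I = ½MR² = (1/2)(25.4)(0.362)² = 1.664 kg·m².
α = τ/I = 21.5/1.664 = 12.92 rad/s².
θ = ½αt² = ½(12.92)(11.7)² = 884.2 rad.
Revolutions = θ/(2π) = 140.7.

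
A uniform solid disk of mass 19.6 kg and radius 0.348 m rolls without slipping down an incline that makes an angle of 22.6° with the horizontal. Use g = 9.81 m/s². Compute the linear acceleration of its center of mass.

a ≈ 2.51 m/s²

Translation along the incline: Mg sinθ − f = Ma.
Rotation about the center: fR = Iα with I = ½MR². No-slip gives a = αR, so f = (I/R²)a = (1/2)M a.
Substituting: Mg sinθ = (1 + 0.5000)Ma, so a = g sinθ/(1 + 0.5000) = (9.81) sin 22.6° / 1.500 = 2.513 m/s².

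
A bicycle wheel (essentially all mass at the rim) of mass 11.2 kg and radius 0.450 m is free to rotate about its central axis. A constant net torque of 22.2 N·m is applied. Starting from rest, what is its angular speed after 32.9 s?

I = MR² = (11.2)(0.450)² = 2.268 kg·m².
α = τ/I = 22.2/2.268 = 9.788 rad/s².
ω = ω₀ + αt = 0 + (9.788)(32.9) = 322.0 rad/s.

ω ≈ 322 rad/s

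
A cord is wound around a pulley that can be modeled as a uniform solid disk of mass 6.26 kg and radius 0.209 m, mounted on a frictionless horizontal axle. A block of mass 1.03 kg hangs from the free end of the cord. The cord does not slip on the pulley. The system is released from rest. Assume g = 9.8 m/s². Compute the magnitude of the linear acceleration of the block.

I = ½MR² = (1/2)(6.26)(0.209)² = 0.1367 kg·m².
Block: mg − T = ma. Pulley: TR = Iα. No-slip: a = αR, so T = (I/R²)a = 3.130·a.
Then mg = (m + 3.130)a, so a = (1.03)(9.8)/(1.03 + 3.130) = 2.426 m/s².

a ≈ 2.43 m/s²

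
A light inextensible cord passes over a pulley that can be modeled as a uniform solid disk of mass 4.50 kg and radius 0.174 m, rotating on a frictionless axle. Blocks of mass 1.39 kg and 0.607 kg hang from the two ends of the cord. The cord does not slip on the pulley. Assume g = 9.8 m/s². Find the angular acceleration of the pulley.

α ≈ 10.4 rad/s²

I = ½MR² = (1/2)(4.50)(0.174)² = 0.06812 kg·m².
Heavier block: m₁g − T₁ = m₁a. Lighter block: T₂ − m₂g = m₂a.
Pulley: (T₁ − T₂)R = Iα = I(a/R), so T₁ − T₂ = (I/R²)a = (1/2)M_p a = 2.250·a.
Adding the three: (m₁ − m₂)g = (m₁ + m₂ + 2.250)a, so a = (1.39 − 0.607)(9.8)/(1.39 + 0.607 + 2.250) = 1.807 m/s².
α = a/R = 1.807/0.174 = 10.38 rad/s².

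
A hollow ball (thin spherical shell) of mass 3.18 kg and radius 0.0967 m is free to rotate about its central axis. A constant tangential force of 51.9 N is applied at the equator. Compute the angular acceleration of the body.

α ≈ 253 rad/s²

I = (2/3)MR² = (2/3)(3.18)(0.0967)² = 0.01982 kg·m².
τ = F R = (51.9)(0.0967) = 5.019 N·m.
From τ = Iα: α = 5.019/0.01982 = 253.2 rad/s².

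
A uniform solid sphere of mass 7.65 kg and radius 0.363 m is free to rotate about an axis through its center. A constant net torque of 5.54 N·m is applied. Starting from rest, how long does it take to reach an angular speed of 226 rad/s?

t ≈ 16.4 s

I = (2/5)MR² = (2/5)(7.65)(0.363)² = 0.4032 kg·m².
α = τ/I = 5.54/0.4032 = 13.74 rad/s².
ω = αt ⇒ t = ω/α = 226/13.74 = 16.45 s.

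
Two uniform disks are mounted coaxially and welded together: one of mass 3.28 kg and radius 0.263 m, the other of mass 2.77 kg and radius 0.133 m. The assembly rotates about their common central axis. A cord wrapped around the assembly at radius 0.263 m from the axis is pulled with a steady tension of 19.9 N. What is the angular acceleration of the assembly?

α ≈ 37.9 rad/s²

I = ½M₁R₁² + ½M₂R₂² = ½(3.28)(0.263)² + ½(2.77)(0.133)² = 0.1379 kg·m².
τ = F r = (19.9)(0.263) = 5.234 N·m.
α = τ/I = 5.234/0.1379 = 37.94 rad/s².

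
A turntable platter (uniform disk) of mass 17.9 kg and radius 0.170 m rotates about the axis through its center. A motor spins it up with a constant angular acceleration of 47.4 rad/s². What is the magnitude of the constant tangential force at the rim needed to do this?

F ≈ 72.1 N

I = ½MR² = (1/2)(17.9)(0.170)² = 0.2587 kg·m².
The required torque is τ = Iα = (0.2587)(47.40) = 12.26 N·m.
A tangential force at the rim gives τ = FR, so F = τ/R = 12.26/0.170 = 72.12 N.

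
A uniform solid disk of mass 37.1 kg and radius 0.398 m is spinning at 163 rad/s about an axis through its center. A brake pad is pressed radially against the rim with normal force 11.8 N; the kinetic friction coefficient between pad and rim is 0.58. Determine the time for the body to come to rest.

I = ½MR² = (1/2)(37.1)(0.398)² = 2.938 kg·m².
Friction force f = μN = (0.58)(11.8) = 6.844 N at the rim; torque magnitude τ = fR = 2.724 N·m, opposing ω.
|α| = τ/I = 2.724/2.938 = 0.9270 rad/s² (deceleration).
0 = ω₀ − |α|t ⇒ t = ω₀/|α| = 163/0.9270 = 175.8 s.

t ≈ 176 s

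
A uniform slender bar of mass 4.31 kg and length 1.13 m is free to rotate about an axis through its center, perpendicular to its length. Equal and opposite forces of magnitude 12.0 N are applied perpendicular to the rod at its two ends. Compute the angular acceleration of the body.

α ≈ 29.6 rad/s²

I = (1/12)ML² = (1/12)(4.31)(1.13)² = 0.4586 kg·m².
The couple gives τ = F·(L/2) + F·(L/2) = F L = (12.0)(1.13) = 13.56 N·m.
Newton's second law for rotation, τ = Iα, gives α = τ/I = 13.56/0.4586 = 29.57 rad/s².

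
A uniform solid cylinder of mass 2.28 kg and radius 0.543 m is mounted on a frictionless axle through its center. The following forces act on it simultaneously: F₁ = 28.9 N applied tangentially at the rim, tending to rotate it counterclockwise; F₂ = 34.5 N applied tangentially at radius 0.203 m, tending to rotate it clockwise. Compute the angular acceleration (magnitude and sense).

α ≈ 25.9 rad/s², counterclockwise

I = ½MR² = (1/2)(2.28)(0.543)² = 0.3361 kg·m².
Taking counterclockwise as positive: τ₁ = +(28.9)(0.543) = +15.69 N·m; τ₂ = −(34.5)(0.203) = −7.004 N·m.
Net torque τ = 8.689 N·m.
α = τ/I = 8.689/0.3361 = 25.85 rad/s².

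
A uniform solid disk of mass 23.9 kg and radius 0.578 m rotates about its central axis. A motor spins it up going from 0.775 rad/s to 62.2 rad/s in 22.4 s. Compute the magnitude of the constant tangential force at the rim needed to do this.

F ≈ 18.9 N

I = ½MR² = (1/2)(23.9)(0.578)² = 3.992 kg·m².
α = Δω/Δt = (62.2 − 0.775)/22.4 = 2.742 rad/s².
The required torque is τ = Iα = (3.992)(2.742) = 10.95 N·m.
A tangential force at the rim gives τ = FR, so F = τ/R = 10.95/0.578 = 18.94 N.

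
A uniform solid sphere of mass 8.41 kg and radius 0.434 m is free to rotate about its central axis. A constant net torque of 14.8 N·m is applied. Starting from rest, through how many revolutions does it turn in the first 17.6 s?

≈ 576 revolutions

I = (2/5)MR² = (2/5)(8.41)(0.434)² = 0.6336 kg·m².
α = τ/I = 14.8/0.6336 = 23.36 rad/s².
θ = ½αt² = ½(23.36)(17.6)² = 3618 rad.
Revolutions = θ/(2π) = 575.8.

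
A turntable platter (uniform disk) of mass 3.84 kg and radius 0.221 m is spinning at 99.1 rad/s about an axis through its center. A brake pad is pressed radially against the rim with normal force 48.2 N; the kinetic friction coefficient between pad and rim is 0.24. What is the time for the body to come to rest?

I = ½MR² = (1/2)(3.84)(0.221)² = 0.09377 kg·m².
Friction force f = μN = (0.24)(48.2) = 11.57 N at the rim; torque magnitude τ = fR = 2.557 N·m, opposing ω.
|α| = τ/I = 2.557/0.09377 = 27.26 rad/s² (deceleration).
0 = ω₀ − |α|t ⇒ t = ω₀/|α| = 99.1/27.26 = 3.635 s.

t ≈ 3.64 s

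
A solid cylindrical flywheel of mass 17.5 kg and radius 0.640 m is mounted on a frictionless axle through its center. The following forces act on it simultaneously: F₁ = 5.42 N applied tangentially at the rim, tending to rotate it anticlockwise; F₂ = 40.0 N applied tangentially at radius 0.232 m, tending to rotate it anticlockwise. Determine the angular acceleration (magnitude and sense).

α ≈ 3.56 rad/s², anticlockwise

I = ½MR² = (1/2)(17.5)(0.640)² = 3.584 kg·m².
Taking anticlockwise as positive: τ₁ = +(5.42)(0.640) = +3.469 N·m; τ₂ = +(40.0)(0.232) = +9.280 N·m.
Net torque τ = 12.75 N·m.
α = τ/I = 12.75/3.584 = 3.557 rad/s².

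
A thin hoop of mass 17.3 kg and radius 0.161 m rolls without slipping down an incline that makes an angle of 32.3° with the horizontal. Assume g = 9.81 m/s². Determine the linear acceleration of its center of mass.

a ≈ 2.62 m/s²

Translation along the incline: Mg sinθ − f = Ma.
Rotation about the center: fR = Iα with I = MR². No-slip gives a = αR, so f = (I/R²)a = M a.
Substituting: Mg sinθ = (1 + 1.000)Ma, so a = g sinθ/(1 + 1.000) = (9.81) sin 32.3° / 2.000 = 2.621 m/s².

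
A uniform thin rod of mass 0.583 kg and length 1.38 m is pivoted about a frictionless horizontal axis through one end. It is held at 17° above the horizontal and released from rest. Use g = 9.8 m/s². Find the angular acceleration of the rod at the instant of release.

α ≈ 10.2 rad/s²

About the pivot, I = (1/3)ML² = (1/3)(0.583)(1.38)² = 0.3701 kg·m².
The weight acts at the center, a distance L/2 = 0.6900 m from the pivot; τ = Mg(L/2) cos 17° = 3.770 N·m.
α = τ/I = 3.770/0.3701 = 10.19 rad/s².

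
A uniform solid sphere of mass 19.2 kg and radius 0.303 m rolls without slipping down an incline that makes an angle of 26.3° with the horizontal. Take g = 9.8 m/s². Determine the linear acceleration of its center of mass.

a ≈ 3.10 m/s²

Translation along the incline: Mg sinθ − f = Ma.
Rotation about the center: fR = Iα with I = (2/5)MR². No-slip gives a = αR, so f = (I/R²)a = (2/5)M a.
Substituting: Mg sinθ = (1 + 0.4000)Ma, so a = g sinθ/(1 + 0.4000) = (9.8) sin 26.3° / 1.400 = 3.101 m/s².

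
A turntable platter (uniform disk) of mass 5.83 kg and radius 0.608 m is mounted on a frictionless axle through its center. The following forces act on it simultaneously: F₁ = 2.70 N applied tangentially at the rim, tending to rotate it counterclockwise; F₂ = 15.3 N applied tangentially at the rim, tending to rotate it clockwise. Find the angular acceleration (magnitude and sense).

I = ½MR² = (1/2)(5.83)(0.608)² = 1.078 kg·m².
Taking counterclockwise as positive: τ₁ = +(2.70)(0.608) = +1.642 N·m; τ₂ = −(15.3)(0.608) = −9.302 N·m.
Net torque τ = -7.661 N·m.
α = τ/I = -7.661/1.078 = -7.109 rad/s².

α ≈ 7.11 rad/s², clockwise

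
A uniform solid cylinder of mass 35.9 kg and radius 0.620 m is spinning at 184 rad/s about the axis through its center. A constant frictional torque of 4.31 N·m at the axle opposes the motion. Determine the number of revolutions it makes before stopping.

≈ 4310 revolutions

I = ½MR² = (1/2)(35.9)(0.620)² = 6.900 kg·m².
The net torque has magnitude 4.31 N·m, opposing ω.
|α| = τ/I = 4.310/6.900 = 0.6246 rad/s² (deceleration).
ω² = ω₀² − 2|α|θ with ω = 0 ⇒ θ = ω₀²/(2|α|) = 27100 rad = 4313 rev.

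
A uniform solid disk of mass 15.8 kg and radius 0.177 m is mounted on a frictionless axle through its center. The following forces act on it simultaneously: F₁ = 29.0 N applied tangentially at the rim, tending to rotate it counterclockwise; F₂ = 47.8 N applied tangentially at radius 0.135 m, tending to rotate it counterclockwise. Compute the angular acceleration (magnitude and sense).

I = ½MR² = (1/2)(15.8)(0.177)² = 0.2475 kg·m².
Taking counterclockwise as positive: τ₁ = +(29.0)(0.177) = +5.133 N·m; τ₂ = +(47.8)(0.135) = +6.453 N·m.
Net torque τ = 11.59 N·m.
α = τ/I = 11.59/0.2475 = 46.81 rad/s².

α ≈ 46.8 rad/s², counterclockwise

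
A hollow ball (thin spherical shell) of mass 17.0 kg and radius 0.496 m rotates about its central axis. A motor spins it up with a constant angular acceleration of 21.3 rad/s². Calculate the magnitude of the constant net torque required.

τ ≈ 59.4 N·m

I = (2/3)MR² = (2/3)(17.0)(0.496)² = 2.788 kg·m².
τ = Iα = (2.788)(21.30) = 59.39 N·m.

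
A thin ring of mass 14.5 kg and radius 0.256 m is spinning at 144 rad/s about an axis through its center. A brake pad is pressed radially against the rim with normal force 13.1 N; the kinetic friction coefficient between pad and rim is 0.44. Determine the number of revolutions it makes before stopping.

I = MR² = (14.5)(0.256)² = 0.9503 kg·m².
Friction force f = μN = (0.44)(13.1) = 5.764 N at the rim; torque magnitude τ = fR = 1.476 N·m, opposing ω.
|α| = τ/I = 1.476/0.9503 = 1.553 rad/s² (deceleration).
ω² = ω₀² − 2|α|θ with ω = 0 ⇒ θ = ω₀²/(2|α|) = 6677 rad = 1063 rev.

≈ 1060 revolutions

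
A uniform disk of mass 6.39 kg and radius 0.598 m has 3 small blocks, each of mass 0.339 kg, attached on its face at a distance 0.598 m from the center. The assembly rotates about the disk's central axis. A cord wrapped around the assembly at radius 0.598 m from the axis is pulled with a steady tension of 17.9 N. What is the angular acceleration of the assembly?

I_disk = ½MR² = ½(6.39)(0.598)² = 1.143 kg·m².
I_blocks = 3·m·r² = 3(0.339)(0.598)² = 0.3637 kg·m².
Total I = 1.506 kg·m².
τ = F r = (17.9)(0.598) = 10.70 N·m.
α = τ/I = 10.70/1.506 = 7.107 rad/s².

α ≈ 7.11 rad/s²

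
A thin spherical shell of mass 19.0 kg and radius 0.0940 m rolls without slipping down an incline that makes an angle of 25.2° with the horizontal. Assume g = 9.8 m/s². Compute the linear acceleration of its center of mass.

a ≈ 2.50 m/s²

Translation along the incline: Mg sinθ − f = Ma.
Rotation about the center: fR = Iα with I = (2/3)MR². No-slip gives a = αR, so f = (I/R²)a = (2/3)M a.
Substituting: Mg sinθ = (1 + 0.6667)Ma, so a = g sinθ/(1 + 0.6667) = (9.8) sin 25.2° / 1.667 = 2.504 m/s².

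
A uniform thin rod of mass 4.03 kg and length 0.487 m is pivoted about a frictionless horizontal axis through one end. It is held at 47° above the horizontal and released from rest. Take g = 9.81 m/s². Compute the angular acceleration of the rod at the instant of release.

About the pivot, I = (1/3)ML² = (1/3)(4.03)(0.487)² = 0.3186 kg·m².
The weight acts at the center, a distance L/2 = 0.2435 m from the pivot; τ = Mg(L/2) cos 47° = 6.565 N·m.
α = τ/I = 6.565/0.3186 = 20.61 rad/s².

α ≈ 20.6 rad/s²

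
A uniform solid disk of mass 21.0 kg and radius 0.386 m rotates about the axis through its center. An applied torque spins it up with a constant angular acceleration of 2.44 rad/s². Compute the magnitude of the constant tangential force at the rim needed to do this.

F ≈ 9.89 N

I = ½MR² = (1/2)(21.0)(0.386)² = 1.564 kg·m².
The required torque is τ = Iα = (1.564)(2.440) = 3.817 N·m.
A tangential force at the rim gives τ = FR, so F = τ/R = 3.817/0.386 = 9.889 N.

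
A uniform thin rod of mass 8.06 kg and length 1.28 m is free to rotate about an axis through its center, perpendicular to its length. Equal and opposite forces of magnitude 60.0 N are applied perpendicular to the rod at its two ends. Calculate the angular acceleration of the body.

I = (1/12)ML² = (1/12)(8.06)(1.28)² = 1.100 kg·m².
The couple gives τ = F·(L/2) + F·(L/2) = F L = (60.0)(1.28) = 76.80 N·m.
Newton's second law for rotation, τ = Iα, gives α = τ/I = 76.80/1.100 = 69.79 rad/s².

α ≈ 69.8 rad/s²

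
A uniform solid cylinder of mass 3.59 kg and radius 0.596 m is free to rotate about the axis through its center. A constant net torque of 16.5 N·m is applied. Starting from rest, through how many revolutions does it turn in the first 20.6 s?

≈ 874 revolutions

I = ½MR² = (1/2)(3.59)(0.596)² = 0.6376 kg·m².
α = τ/I = 16.5/0.6376 = 25.88 rad/s².
θ = ½αt² = ½(25.88)(20.6)² = 5491 rad.
Revolutions = θ/(2π) = 873.9.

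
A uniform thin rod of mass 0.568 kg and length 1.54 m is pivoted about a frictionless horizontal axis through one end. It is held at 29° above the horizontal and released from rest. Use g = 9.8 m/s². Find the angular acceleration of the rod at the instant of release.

α ≈ 8.35 rad/s²

About the pivot, I = (1/3)ML² = (1/3)(0.568)(1.54)² = 0.4490 kg·m².
The weight acts at the center, a distance L/2 = 0.7700 m from the pivot; τ = Mg(L/2) cos 29° = 3.749 N·m.
α = τ/I = 3.749/0.4490 = 8.349 rad/s².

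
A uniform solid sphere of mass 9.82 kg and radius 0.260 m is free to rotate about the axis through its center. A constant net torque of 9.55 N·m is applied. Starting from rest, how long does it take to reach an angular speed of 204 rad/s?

I = (2/5)MR² = (2/5)(9.82)(0.260)² = 0.2655 kg·m².
α = τ/I = 9.55/0.2655 = 35.97 rad/s².
ω = αt ⇒ t = ω/α = 204/35.97 = 5.672 s.

t ≈ 5.67 s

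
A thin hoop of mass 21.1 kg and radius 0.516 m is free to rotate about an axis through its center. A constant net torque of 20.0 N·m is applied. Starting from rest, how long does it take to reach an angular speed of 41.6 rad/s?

I = MR² = (21.1)(0.516)² = 5.618 kg·m².
α = τ/I = 20.0/5.618 = 3.560 rad/s².
ω = αt ⇒ t = ω/α = 41.6/3.560 = 11.69 s.

t ≈ 11.7 s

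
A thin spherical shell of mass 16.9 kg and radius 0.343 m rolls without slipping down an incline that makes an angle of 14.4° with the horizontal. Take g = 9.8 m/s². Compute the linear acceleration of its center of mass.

a ≈ 1.46 m/s²

Translation along the incline: Mg sinθ − f = Ma.
Rotation about the center: fR = Iα with I = (2/3)MR². No-slip gives a = αR, so f = (I/R²)a = (2/3)M a.
Substituting: Mg sinθ = (1 + 0.6667)Ma, so a = g sinθ/(1 + 0.6667) = (9.8) sin 14.4° / 1.667 = 1.462 m/s².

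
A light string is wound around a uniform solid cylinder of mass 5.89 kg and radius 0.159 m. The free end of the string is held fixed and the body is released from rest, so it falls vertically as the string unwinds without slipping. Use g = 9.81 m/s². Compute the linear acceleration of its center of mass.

Translation: Mg − T = Ma. Rotation about the center: TR = Iα with I = ½MR².
With a = αR: T = (I/R²)a = (1/2)M a, so Mg = (1 + 0.5000)Ma.
a = g/(1 + 0.5000) = 9.81/1.500 = 6.540 m/s².

a ≈ 6.54 m/s²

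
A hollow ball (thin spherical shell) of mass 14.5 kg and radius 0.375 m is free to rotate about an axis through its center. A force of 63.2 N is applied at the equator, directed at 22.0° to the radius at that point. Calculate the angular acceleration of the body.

I = (2/3)MR² = (2/3)(14.5)(0.375)² = 1.359 kg·m².
Only the tangential component produces torque: τ = F R sinθ = (63.2)(0.375) sin 22.0° = 8.878 N·m.
Newton's second law for rotation, τ = Iα, gives α = τ/I = 8.878/1.359 = 6.531 rad/s².

α ≈ 6.53 rad/s²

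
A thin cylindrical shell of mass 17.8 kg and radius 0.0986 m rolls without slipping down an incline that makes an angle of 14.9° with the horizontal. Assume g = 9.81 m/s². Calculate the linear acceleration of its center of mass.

a ≈ 1.26 m/s²

Translation along the incline: Mg sinθ − f = Ma.
Rotation about the center: fR = Iα with I = MR². No-slip gives a = αR, so f = (I/R²)a = M a.
Substituting: Mg sinθ = (1 + 1.000)Ma, so a = g sinθ/(1 + 1.000) = (9.81) sin 14.9° / 2.000 = 1.261 m/s².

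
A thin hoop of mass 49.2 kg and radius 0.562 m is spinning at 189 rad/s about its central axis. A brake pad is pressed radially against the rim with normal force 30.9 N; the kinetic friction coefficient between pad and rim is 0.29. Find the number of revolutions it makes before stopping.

I = MR² = (49.2)(0.562)² = 15.54 kg·m².
Friction force f = μN = (0.29)(30.9) = 8.961 N at the rim; torque magnitude τ = fR = 5.036 N·m, opposing ω.
|α| = τ/I = 5.036/15.54 = 0.3241 rad/s² (deceleration).
ω² = ω₀² − 2|α|θ with ω = 0 ⇒ θ = ω₀²/(2|α|) = 55110 rad = 8771 rev.

≈ 8770 revolutions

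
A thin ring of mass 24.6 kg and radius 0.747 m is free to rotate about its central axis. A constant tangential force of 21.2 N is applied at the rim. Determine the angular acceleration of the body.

I = MR² = (24.6)(0.747)² = 13.73 kg·m².
τ = F R = (21.2)(0.747) = 15.84 N·m.
From τ = Iα: α = 15.84/13.73 = 1.154 rad/s².

α ≈ 1.15 rad/s²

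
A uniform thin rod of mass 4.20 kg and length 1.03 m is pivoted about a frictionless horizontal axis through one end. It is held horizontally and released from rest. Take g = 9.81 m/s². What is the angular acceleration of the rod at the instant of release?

α ≈ 14.3 rad/s²

About the pivot, I = (1/3)ML² = (1/3)(4.20)(1.03)² = 1.485 kg·m².
The weight acts at the center, a distance L/2 = 0.5150 m from the pivot; τ = Mg(L/2) = 21.22 N·m.
α = τ/I = 21.22/1.485 = 14.29 rad/s².
(Equivalently α = (3g/(2L)) = 14.29 rad/s².)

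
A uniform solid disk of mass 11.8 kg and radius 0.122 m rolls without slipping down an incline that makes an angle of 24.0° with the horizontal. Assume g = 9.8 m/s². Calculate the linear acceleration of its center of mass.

Translation along the incline: Mg sinθ − f = Ma.
Rotation about the center: fR = Iα with I = ½MR². No-slip gives a = αR, so f = (I/R²)a = (1/2)M a.
Substituting: Mg sinθ = (1 + 0.5000)Ma, so a = g sinθ/(1 + 0.5000) = (9.8) sin 24.0° / 1.500 = 2.657 m/s².

a ≈ 2.66 m/s²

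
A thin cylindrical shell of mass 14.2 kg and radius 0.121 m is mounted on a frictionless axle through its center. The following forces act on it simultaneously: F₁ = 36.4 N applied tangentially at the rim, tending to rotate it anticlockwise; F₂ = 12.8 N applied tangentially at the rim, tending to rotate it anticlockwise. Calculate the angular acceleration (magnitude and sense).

I = MR² = (14.2)(0.121)² = 0.2079 kg·m².
Taking anticlockwise as positive: τ₁ = +(36.4)(0.121) = +4.404 N·m; τ₂ = +(12.8)(0.121) = +1.549 N·m.
Net torque τ = 5.953 N·m.
α = τ/I = 5.953/0.2079 = 28.63 rad/s².

α ≈ 28.6 rad/s², anticlockwise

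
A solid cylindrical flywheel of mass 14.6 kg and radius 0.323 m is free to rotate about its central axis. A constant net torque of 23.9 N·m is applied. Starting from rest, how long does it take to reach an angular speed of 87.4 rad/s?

I = ½MR² = (1/2)(14.6)(0.323)² = 0.7616 kg·m².
α = τ/I = 23.9/0.7616 = 31.38 rad/s².
ω = αt ⇒ t = ω/α = 87.4/31.38 = 2.785 s.

t ≈ 2.79 s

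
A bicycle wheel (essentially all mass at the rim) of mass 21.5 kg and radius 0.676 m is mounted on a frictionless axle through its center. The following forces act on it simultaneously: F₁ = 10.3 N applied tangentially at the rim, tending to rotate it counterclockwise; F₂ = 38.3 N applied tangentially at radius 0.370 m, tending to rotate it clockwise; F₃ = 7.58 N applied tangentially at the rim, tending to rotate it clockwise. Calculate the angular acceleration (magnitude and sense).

α ≈ 1.26 rad/s², clockwise

I = MR² = (21.5)(0.676)² = 9.825 kg·m².
Taking counterclockwise as positive: τ₁ = +(10.3)(0.676) = +6.963 N·m; τ₂ = −(38.3)(0.370) = −14.17 N·m; τ₃ = −(7.58)(0.676) = −5.124 N·m.
Net torque τ = -12.33 N·m.
α = τ/I = -12.33/9.825 = -1.255 rad/s².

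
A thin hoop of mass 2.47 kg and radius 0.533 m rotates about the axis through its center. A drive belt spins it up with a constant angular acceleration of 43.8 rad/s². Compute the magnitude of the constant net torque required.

τ ≈ 30.7 N·m

I = MR² = (2.47)(0.533)² = 0.7017 kg·m².
τ = Iα = (0.7017)(43.80) = 30.73 N·m.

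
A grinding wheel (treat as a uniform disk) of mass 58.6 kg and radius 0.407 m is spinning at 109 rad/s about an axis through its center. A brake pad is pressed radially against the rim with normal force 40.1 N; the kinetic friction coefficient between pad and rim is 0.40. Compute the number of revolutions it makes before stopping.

I = ½MR² = (1/2)(58.6)(0.407)² = 4.854 kg·m².
Friction force f = μN = (0.40)(40.1) = 16.04 N at the rim; torque magnitude τ = fR = 6.528 N·m, opposing ω.
|α| = τ/I = 6.528/4.854 = 1.345 rad/s² (deceleration).
ω² = ω₀² − 2|α|θ with ω = 0 ⇒ θ = ω₀²/(2|α|) = 4417 rad = 702.9 rev.

≈ 703 revolutions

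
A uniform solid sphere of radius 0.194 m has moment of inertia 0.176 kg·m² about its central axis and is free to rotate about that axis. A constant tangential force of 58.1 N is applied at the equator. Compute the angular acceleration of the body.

τ = F R = (58.1)(0.194) = 11.27 N·m.
From τ = Iα: α = 11.27/0.1760 = 64.04 rad/s².

α ≈ 64.0 rad/s²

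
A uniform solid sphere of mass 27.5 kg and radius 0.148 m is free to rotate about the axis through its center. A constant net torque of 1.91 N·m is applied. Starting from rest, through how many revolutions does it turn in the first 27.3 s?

≈ 470 revolutions

I = (2/5)MR² = (2/5)(27.5)(0.148)² = 0.2409 kg·m².
α = τ/I = 1.91/0.2409 = 7.927 rad/s².
θ = ½αt² = ½(7.927)(27.3)² = 2954 rad.
Revolutions = θ/(2π) = 470.1.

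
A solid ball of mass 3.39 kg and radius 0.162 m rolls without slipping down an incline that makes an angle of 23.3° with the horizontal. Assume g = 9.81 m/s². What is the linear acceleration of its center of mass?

Translation along the incline: Mg sinθ − f = Ma.
Rotation about the center: fR = Iα with I = (2/5)MR². No-slip gives a = αR, so f = (I/R²)a = (2/5)M a.
Substituting: Mg sinθ = (1 + 0.4000)Ma, so a = g sinθ/(1 + 0.4000) = (9.81) sin 23.3° / 1.400 = 2.772 m/s².

a ≈ 2.77 m/s²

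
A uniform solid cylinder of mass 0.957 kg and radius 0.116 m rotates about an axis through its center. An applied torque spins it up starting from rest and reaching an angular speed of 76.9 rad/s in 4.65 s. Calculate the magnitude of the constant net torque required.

τ ≈ 0.106 N·m

I = ½MR² = (1/2)(0.957)(0.116)² = 0.006439 kg·m².
α = Δω/Δt = (76.9 − 0)/4.65 = 16.54 rad/s².
τ = Iα = (0.006439)(16.54) = 0.1065 N·m.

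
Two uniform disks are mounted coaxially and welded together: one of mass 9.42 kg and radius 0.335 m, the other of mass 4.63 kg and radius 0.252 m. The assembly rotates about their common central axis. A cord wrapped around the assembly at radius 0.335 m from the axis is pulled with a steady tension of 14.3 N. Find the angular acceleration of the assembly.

I = ½M₁R₁² + ½M₂R₂² = ½(9.42)(0.335)² + ½(4.63)(0.252)² = 0.6756 kg·m².
τ = F r = (14.3)(0.335) = 4.791 N·m.
α = τ/I = 4.791/0.6756 = 7.091 rad/s².

α ≈ 7.09 rad/s²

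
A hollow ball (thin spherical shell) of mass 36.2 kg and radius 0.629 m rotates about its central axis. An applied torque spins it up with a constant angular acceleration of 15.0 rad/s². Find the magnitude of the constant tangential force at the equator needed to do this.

I = (2/3)MR² = (2/3)(36.2)(0.629)² = 9.548 kg·m².
The required torque is τ = Iα = (9.548)(15.00) = 143.2 N·m.
A tangential force at the equator gives τ = FR, so F = τ/R = 143.2/0.629 = 227.7 N.

F ≈ 228 N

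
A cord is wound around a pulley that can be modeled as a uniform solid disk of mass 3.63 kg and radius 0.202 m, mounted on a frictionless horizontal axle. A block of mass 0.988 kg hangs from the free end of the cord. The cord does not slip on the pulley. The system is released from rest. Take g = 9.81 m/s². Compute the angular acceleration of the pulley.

I = ½MR² = (1/2)(3.63)(0.202)² = 0.07406 kg·m².
Block: mg − T = ma. Pulley: TR = Iα. No-slip: a = αR, so T = (I/R²)a = 1.815·a.
Then mg = (m + 1.815)a, so a = (0.988)(9.81)/(0.988 + 1.815) = 3.458 m/s².
α = a/R = 3.458/0.202 = 17.12 rad/s².

α ≈ 17.1 rad/s²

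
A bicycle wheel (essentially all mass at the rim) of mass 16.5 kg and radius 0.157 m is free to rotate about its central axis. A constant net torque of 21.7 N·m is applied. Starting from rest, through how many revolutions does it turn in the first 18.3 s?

≈ 1420 revolutions

I = MR² = (16.5)(0.157)² = 0.4067 kg·m².
α = τ/I = 21.7/0.4067 = 53.36 rad/s².
θ = ½αt² = ½(53.36)(18.3)² = 8934 rad.
Revolutions = θ/(2π) = 1422.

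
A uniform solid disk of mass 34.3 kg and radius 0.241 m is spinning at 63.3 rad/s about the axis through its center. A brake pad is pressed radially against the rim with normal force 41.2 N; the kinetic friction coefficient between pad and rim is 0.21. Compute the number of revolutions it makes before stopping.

≈ 152 revolutions

I = ½MR² = (1/2)(34.3)(0.241)² = 0.9961 kg·m².
Friction force f = μN = (0.21)(41.2) = 8.652 N at the rim; torque magnitude τ = fR = 2.085 N·m, opposing ω.
|α| = τ/I = 2.085/0.9961 = 2.093 rad/s² (deceleration).
ω² = ω₀² − 2|α|θ with ω = 0 ⇒ θ = ω₀²/(2|α|) = 957.1 rad = 152.3 rev.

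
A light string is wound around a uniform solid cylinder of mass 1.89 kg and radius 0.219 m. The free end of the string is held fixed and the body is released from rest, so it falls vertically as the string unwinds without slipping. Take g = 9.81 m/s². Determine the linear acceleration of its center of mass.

Translation: Mg − T = Ma. Rotation about the center: TR = Iα with I = ½MR².
With a = αR: T = (I/R²)a = (1/2)M a, so Mg = (1 + 0.5000)Ma.
a = g/(1 + 0.5000) = 9.81/1.500 = 6.540 m/s².

a ≈ 6.54 m/s²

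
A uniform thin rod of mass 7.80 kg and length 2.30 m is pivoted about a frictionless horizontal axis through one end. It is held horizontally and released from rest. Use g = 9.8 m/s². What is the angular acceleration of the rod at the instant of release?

About the pivot, I = (1/3)ML² = (1/3)(7.80)(2.30)² = 13.75 kg·m².
The weight acts at the center, a distance L/2 = 1.150 m from the pivot; τ = Mg(L/2) = 87.91 N·m.
α = τ/I = 87.91/13.75 = 6.391 rad/s².

α ≈ 6.39 rad/s²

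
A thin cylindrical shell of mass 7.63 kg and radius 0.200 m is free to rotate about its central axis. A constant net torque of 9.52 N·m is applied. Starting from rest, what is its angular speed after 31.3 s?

ω ≈ 976 rad/s

I = MR² = (7.63)(0.200)² = 0.3052 kg·m².
α = τ/I = 9.52/0.3052 = 31.19 rad/s².
ω = ω₀ + αt = 0 + (31.19)(31.3) = 976.3 rad/s.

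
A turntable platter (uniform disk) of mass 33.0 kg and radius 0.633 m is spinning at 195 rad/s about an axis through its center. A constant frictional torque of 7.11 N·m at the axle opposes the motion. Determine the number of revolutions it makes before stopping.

I = ½MR² = (1/2)(33.0)(0.633)² = 6.611 kg·m².
The net torque has magnitude 7.11 N·m, opposing ω.
|α| = τ/I = 7.110/6.611 = 1.075 rad/s² (deceleration).
ω² = ω₀² − 2|α|θ with ω = 0 ⇒ θ = ω₀²/(2|α|) = 17680 rad = 2814 rev.

≈ 2810 revolutions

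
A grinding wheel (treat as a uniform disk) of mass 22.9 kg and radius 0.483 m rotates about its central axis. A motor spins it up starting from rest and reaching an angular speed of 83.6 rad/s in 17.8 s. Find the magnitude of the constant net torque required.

τ ≈ 12.5 N·m

I = ½MR² = (1/2)(22.9)(0.483)² = 2.671 kg·m².
α = Δω/Δt = (83.6 − 0)/17.8 = 4.697 rad/s².
τ = Iα = (2.671)(4.697) = 12.55 N·m.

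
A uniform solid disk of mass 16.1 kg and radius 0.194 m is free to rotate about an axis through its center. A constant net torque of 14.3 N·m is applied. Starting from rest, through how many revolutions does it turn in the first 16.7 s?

I = ½MR² = (1/2)(16.1)(0.194)² = 0.3030 kg·m².
α = τ/I = 14.3/0.3030 = 47.20 rad/s².
θ = ½αt² = ½(47.20)(16.7)² = 6582 rad.
Revolutions = θ/(2π) = 1048.

≈ 1050 revolutions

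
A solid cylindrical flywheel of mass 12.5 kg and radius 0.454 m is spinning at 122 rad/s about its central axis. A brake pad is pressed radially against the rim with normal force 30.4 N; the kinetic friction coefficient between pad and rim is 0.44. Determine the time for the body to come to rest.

I = ½MR² = (1/2)(12.5)(0.454)² = 1.288 kg·m².
Friction force f = μN = (0.44)(30.4) = 13.38 N at the rim; torque magnitude τ = fR = 6.073 N·m, opposing ω.
|α| = τ/I = 6.073/1.288 = 4.714 rad/s² (deceleration).
0 = ω₀ − |α|t ⇒ t = ω₀/|α| = 122/4.714 = 25.88 s.

t ≈ 25.9 s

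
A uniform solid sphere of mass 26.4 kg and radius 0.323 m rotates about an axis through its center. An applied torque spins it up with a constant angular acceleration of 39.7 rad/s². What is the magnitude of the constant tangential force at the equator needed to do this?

F ≈ 135 N

I = (2/5)MR² = (2/5)(26.4)(0.323)² = 1.102 kg·m².
The required torque is τ = Iα = (1.102)(39.70) = 43.74 N·m.
A tangential force at the equator gives τ = FR, so F = τ/R = 43.74/0.323 = 135.4 N.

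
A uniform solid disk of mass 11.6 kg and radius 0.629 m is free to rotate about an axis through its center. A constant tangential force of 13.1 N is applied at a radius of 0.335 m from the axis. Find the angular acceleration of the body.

I = ½MR² = (1/2)(11.6)(0.629)² = 2.295 kg·m².
τ = F·r = (13.1)(0.335) = 4.389 N·m.
From τ = Iα: α = 4.389/2.295 = 1.912 rad/s².

α ≈ 1.91 rad/s²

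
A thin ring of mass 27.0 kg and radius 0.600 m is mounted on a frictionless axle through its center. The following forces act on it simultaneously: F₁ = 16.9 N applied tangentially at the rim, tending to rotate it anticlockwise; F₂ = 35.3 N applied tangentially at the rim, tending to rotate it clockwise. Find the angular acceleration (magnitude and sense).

α ≈ 1.14 rad/s², clockwise

I = MR² = (27.0)(0.600)² = 9.720 kg·m².
Taking anticlockwise as positive: τ₁ = +(16.9)(0.600) = +10.14 N·m; τ₂ = −(35.3)(0.600) = −21.18 N·m.
Net torque τ = -11.04 N·m.
α = τ/I = -11.04/9.720 = -1.136 rad/s².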